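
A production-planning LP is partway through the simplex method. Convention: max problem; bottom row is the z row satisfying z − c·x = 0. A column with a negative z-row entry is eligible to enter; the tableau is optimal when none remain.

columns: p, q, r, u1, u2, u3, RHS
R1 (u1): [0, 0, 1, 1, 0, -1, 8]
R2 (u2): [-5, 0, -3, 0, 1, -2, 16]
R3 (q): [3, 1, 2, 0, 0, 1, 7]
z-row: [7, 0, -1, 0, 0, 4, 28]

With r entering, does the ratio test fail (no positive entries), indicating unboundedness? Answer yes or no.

Column r has positive entries in row(s) 1, 3, so the ratio test bounds it — not unbounded.

no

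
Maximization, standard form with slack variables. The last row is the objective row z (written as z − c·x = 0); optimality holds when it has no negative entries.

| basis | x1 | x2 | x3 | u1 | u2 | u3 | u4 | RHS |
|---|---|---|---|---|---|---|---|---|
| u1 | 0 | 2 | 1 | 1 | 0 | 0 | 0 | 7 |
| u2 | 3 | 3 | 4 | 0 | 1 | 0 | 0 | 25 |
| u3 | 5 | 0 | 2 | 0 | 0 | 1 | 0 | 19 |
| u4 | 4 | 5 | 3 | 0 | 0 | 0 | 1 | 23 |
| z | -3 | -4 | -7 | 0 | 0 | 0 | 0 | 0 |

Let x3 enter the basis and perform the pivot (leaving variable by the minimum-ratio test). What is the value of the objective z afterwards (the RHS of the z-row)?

175/4

Ratio test on column x3 — row 1: 7/1 = 7; row 2: 25/4 = 25/4; row 3: 19/2 = 19/2; row 4: 23/3 = 23/3. Minimum is 25/4 at row 2 (u2 leaves); pivot element 4.
Pivot on row 2; the z-row RHS becomes 0 − (-7)·(25/4) = 175/4.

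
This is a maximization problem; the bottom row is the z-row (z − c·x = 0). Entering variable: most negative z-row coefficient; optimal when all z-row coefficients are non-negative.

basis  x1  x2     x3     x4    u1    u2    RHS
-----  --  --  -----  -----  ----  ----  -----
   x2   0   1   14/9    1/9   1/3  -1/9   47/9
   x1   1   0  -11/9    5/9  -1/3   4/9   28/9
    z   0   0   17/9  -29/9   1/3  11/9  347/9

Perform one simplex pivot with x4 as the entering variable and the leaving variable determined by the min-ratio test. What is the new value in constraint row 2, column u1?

-3/5

Ratio test on column x4 — row 1: (47/9)/(1/9) = 47; row 2: (28/9)/(5/9) = 28/5. Minimum is 28/5 at row 2 (x1 leaves); pivot element 5/9.
Divide row 2 by 5/9; eliminate column x4 from the other rows.
In the new row 2, the u1 entry is the old entry divided by the pivot: (-1/3)/(5/9) = -3/5.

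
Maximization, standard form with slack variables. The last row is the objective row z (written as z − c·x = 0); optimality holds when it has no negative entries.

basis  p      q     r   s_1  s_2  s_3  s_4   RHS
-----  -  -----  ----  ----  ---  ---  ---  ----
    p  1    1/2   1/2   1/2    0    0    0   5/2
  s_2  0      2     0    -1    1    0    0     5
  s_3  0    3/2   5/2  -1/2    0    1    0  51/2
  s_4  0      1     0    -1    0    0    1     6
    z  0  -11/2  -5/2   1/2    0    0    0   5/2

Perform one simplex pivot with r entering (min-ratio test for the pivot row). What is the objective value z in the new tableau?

15

Ratio test on column r — row 1: (5/2)/(1/2) = 5; row 2: entry 0 ≤ 0; row 3: (51/2)/(5/2) = 51/5; row 4: entry 0 ≤ 0. Minimum is 5 at row 1 (p leaves); pivot element 1/2.
Pivot on row 1; the z-row RHS becomes 5/2 − (-5/2)·5 = 15.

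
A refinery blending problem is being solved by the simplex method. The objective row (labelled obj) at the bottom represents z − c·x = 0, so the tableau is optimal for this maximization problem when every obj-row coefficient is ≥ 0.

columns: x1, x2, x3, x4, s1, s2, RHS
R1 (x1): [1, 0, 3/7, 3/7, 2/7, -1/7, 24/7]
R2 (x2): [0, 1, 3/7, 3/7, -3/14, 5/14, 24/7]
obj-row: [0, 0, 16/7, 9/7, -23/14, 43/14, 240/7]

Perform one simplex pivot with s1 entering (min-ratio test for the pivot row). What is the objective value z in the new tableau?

54

Ratio test on column s1 — row 1: (24/7)/(2/7) = 12; row 2: entry -3/14 ≤ 0. Minimum is 12 at row 1 (x1 leaves); pivot element 2/7.
Pivot on row 1; the obj-row RHS becomes 240/7 − (-23/14)·12 = 54.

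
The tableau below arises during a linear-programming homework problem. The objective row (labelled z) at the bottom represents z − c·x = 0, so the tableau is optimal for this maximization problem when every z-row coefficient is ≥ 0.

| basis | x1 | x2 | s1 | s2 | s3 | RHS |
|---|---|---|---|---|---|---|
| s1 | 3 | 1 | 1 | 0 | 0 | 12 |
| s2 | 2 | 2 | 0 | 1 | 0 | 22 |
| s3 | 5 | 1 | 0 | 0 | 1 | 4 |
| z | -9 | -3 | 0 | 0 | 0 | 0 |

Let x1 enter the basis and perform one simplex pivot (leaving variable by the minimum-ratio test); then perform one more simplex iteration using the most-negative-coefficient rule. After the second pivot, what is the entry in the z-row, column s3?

Ratio test on column x1 — row 1: 12/3 = 4; row 2: 22/2 = 11; row 3: 4/5 = 4/5. Minimum is 4/5 at row 3 (s3 leaves); pivot element 5.
Divide row 3 by 5; eliminate column x1 from the other rows.
Second iteration: most negative z-row entry is -6/5 in column x2, so x2 enters.
Ratio test on column x2 — row 1: (48/5)/(2/5) = 24; row 2: (102/5)/(8/5) = 51/4; row 3: (4/5)/(1/5) = 4. Minimum is 4 at row 3 (x1 leaves); pivot element 1/5.
Divide row 3 by 1/5; eliminate column x2 from the other rows.
After both pivots, the entry at the z-row, column s3 is 3.

3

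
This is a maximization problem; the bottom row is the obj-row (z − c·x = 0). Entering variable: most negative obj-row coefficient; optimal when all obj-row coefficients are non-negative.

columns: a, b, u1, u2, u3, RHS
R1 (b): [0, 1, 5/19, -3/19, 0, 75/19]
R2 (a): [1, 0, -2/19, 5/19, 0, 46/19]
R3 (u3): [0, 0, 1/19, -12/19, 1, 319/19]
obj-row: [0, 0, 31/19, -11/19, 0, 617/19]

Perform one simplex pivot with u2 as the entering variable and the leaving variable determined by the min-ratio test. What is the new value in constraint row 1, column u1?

1/5

Ratio test on column u2 — row 1: entry -3/19 ≤ 0; row 2: (46/19)/(5/19) = 46/5; row 3: entry -12/19 ≤ 0. Minimum is 46/5 at row 2 (a leaves); pivot element 5/19.
Divide row 2 by 5/19; eliminate column u2 from the other rows.
Row 1 update in column u1: 5/19 − (-3/19)·(-2/5) = 1/5.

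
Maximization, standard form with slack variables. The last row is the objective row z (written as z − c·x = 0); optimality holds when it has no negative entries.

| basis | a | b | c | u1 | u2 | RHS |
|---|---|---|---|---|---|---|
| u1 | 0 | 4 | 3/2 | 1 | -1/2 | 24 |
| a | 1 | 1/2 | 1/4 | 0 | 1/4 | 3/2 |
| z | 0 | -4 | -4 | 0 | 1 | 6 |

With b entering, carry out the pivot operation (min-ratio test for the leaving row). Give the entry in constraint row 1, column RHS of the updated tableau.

12

Ratio test on column b — row 1: 24/4 = 6; row 2: (3/2)/(1/2) = 3. Minimum is 3 at row 2 (a leaves); pivot element 1/2.
Divide row 2 by 1/2; eliminate column b from the other rows.
Row 1 update in column RHS: 24 − 4·3 = 12.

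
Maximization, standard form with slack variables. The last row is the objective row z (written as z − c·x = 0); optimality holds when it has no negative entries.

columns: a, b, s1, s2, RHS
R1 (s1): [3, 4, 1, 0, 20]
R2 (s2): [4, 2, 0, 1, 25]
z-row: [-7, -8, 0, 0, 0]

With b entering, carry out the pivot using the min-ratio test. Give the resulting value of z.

Ratio test on column b — row 1: 20/4 = 5; row 2: 25/2 = 25/2. Minimum is 5 at row 1 (s1 leaves); pivot element 4.
Pivot on row 1; the z-row RHS becomes 0 − (-8)·5 = 40.

40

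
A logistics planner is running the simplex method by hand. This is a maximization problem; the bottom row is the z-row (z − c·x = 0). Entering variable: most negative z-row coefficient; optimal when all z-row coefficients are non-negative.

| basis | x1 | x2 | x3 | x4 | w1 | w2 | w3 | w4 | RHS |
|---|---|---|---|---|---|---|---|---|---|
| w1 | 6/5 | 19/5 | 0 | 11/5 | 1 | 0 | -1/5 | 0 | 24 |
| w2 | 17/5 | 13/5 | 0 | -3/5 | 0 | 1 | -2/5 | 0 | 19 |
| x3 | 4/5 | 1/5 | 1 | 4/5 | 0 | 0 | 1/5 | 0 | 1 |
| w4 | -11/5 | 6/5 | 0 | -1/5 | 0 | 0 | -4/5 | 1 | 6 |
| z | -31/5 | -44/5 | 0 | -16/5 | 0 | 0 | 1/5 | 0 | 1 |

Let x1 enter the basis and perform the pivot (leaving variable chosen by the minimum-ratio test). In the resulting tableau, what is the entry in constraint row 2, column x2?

7/4

Ratio test on column x1 — row 1: 24/(6/5) = 20; row 2: 19/(17/5) = 95/17; row 3: 1/(4/5) = 5/4; row 4: entry -11/5 ≤ 0. Minimum is 5/4 at row 3 (x3 leaves); pivot element 4/5.
Divide row 3 by 4/5; eliminate column x1 from the other rows.
Row 2 update in column x2: 13/5 − (17/5)·(1/4) = 7/4.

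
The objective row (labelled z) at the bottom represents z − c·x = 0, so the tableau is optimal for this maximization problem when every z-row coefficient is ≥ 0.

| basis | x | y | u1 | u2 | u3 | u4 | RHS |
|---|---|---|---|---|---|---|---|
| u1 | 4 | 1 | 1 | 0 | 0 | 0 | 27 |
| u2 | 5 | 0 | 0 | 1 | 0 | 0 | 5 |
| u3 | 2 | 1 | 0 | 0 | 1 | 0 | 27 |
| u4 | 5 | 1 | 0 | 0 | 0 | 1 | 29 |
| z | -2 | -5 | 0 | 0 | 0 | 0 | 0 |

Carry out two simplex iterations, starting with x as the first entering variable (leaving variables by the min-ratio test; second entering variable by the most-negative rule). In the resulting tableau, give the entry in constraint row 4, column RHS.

1

Ratio test on column x — row 1: 27/4 = 27/4; row 2: 5/5 = 1; row 3: 27/2 = 27/2; row 4: 29/5 = 29/5. Minimum is 1 at row 2 (u2 leaves); pivot element 5.
Divide row 2 by 5; eliminate column x from the other rows.
Second iteration: most negative z-row entry is -5 in column y, so y enters.
Ratio test on column y — row 1: 23/1 = 23; row 2: entry 0 ≤ 0; row 3: 25/1 = 25; row 4: 24/1 = 24. Minimum is 23 at row 1 (u1 leaves); pivot element 1.
Divide row 1 by 1; eliminate column y from the other rows.
After both pivots, the entry at constraint row 4, column RHS is 1.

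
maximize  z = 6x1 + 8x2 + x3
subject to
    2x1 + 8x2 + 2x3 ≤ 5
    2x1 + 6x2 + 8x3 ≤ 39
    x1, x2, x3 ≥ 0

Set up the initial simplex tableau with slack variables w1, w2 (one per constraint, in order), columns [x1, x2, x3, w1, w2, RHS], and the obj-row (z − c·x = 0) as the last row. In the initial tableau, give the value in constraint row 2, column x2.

6

Constraint 2 has coefficient 6 on x2.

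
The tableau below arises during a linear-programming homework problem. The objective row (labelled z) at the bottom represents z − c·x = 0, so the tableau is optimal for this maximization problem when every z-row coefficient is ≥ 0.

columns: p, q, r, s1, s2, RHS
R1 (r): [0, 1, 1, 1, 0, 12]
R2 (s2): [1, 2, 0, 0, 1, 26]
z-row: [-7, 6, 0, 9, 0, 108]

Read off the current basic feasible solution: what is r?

12

r is basic (row 1); its value is the RHS of that row, 12.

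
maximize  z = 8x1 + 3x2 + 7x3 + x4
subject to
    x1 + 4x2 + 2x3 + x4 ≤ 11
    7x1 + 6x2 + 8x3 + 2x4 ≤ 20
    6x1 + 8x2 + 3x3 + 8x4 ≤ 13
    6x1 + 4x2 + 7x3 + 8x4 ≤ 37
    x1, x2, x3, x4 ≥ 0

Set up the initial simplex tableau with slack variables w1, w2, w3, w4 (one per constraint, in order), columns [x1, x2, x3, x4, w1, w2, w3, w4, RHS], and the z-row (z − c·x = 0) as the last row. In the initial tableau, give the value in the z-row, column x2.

The z-row carries the negated objective coefficients: the x2 entry is -3.

-3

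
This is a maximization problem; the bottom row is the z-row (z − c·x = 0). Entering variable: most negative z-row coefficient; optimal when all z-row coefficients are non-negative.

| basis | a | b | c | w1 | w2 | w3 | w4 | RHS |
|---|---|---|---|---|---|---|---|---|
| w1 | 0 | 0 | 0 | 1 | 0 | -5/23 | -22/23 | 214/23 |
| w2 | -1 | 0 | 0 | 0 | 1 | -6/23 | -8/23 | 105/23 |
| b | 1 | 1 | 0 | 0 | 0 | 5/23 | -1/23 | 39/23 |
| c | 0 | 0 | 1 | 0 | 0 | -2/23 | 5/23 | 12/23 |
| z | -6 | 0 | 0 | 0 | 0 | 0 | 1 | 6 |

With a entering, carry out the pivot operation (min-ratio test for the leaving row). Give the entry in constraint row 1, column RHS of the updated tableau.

214/23

Ratio test on column a — row 1: entry 0 ≤ 0; row 2: entry -1 ≤ 0; row 3: (39/23)/1 = 39/23; row 4: entry 0 ≤ 0. Minimum is 39/23 at row 3 (b leaves); pivot element 1.
Divide row 3 by 1; eliminate column a from the other rows.
Row 1 update in column RHS: 214/23 − 0·(39/23) = 214/23.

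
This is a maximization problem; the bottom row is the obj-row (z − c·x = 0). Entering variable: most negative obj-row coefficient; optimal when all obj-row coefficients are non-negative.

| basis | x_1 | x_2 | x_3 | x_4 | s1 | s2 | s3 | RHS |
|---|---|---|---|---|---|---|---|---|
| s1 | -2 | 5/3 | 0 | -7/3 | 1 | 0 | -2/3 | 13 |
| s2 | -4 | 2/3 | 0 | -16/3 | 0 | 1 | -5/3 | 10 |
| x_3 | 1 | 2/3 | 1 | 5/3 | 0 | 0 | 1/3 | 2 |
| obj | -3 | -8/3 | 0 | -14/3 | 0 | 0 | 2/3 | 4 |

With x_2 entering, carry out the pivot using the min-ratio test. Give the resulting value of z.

Ratio test on column x_2 — row 1: 13/(5/3) = 39/5; row 2: 10/(2/3) = 15; row 3: 2/(2/3) = 3. Minimum is 3 at row 3 (x_3 leaves); pivot element 2/3.
Pivot on row 3; the obj-row RHS becomes 4 − (-8/3)·3 = 12.

12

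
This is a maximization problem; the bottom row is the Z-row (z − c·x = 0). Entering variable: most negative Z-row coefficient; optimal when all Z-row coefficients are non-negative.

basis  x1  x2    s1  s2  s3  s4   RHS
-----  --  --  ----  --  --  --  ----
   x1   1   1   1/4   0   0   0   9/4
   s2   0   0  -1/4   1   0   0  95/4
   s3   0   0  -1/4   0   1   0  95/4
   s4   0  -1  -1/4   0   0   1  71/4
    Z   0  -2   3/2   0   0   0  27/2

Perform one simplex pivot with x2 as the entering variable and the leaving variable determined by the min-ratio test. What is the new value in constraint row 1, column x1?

Ratio test on column x2 — row 1: (9/4)/1 = 9/4; row 2: entry 0 ≤ 0; row 3: entry 0 ≤ 0; row 4: entry -1 ≤ 0. Minimum is 9/4 at row 1 (x1 leaves); pivot element 1.
Divide row 1 by 1; eliminate column x2 from the other rows.
In the new row 1, the x1 entry is the old entry divided by the pivot: 1/1 = 1.

1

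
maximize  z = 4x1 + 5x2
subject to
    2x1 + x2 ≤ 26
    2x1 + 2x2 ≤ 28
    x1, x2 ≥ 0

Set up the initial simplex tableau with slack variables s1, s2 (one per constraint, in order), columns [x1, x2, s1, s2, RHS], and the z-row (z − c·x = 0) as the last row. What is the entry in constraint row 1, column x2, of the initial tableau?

1

Constraint 1 has coefficient 1 on x2.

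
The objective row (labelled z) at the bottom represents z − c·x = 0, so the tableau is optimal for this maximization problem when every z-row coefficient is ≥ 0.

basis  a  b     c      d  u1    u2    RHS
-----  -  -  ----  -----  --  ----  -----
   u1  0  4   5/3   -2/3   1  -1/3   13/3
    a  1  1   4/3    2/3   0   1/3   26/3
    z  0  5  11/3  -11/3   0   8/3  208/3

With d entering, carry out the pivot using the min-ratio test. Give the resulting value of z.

Ratio test on column d — row 1: entry -2/3 ≤ 0; row 2: (26/3)/(2/3) = 13. Minimum is 13 at row 2 (a leaves); pivot element 2/3.
Pivot on row 2; the z-row RHS becomes 208/3 − (-11/3)·13 = 117.

117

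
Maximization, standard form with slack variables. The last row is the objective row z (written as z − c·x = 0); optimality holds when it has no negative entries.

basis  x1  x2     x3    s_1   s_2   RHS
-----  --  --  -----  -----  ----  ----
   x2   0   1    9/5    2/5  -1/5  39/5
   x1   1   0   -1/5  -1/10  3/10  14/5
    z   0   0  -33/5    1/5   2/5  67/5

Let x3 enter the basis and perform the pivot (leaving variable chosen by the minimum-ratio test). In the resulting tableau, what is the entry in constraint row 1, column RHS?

Ratio test on column x3 — row 1: (39/5)/(9/5) = 13/3; row 2: entry -1/5 ≤ 0. Minimum is 13/3 at row 1 (x2 leaves); pivot element 9/5.
Divide row 1 by 9/5; eliminate column x3 from the other rows.
In the new row 1, the RHS entry is the old entry divided by the pivot: (39/5)/(9/5) = 13/3.

13/3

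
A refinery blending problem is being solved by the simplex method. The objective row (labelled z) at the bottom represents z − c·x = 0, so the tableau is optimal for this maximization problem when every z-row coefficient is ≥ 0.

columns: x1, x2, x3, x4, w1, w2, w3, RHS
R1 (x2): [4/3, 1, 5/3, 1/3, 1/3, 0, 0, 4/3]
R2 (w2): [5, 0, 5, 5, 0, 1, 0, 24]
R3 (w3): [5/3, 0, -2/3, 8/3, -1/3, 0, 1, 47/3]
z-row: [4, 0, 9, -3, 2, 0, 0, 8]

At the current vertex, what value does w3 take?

w3 is basic (row 3); its value is the RHS of that row, 47/3.

47/3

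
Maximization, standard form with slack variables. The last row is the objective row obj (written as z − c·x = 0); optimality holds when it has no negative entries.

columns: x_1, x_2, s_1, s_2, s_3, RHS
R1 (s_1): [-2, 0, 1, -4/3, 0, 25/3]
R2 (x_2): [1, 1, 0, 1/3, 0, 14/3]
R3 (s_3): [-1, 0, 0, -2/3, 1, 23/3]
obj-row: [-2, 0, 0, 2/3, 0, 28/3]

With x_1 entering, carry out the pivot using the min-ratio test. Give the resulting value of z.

Ratio test on column x_1 — row 1: entry -2 ≤ 0; row 2: (14/3)/1 = 14/3; row 3: entry -1 ≤ 0. Minimum is 14/3 at row 2 (x_2 leaves); pivot element 1.
Pivot on row 2; the obj-row RHS becomes 28/3 − (-2)·(14/3) = 56/3.

56/3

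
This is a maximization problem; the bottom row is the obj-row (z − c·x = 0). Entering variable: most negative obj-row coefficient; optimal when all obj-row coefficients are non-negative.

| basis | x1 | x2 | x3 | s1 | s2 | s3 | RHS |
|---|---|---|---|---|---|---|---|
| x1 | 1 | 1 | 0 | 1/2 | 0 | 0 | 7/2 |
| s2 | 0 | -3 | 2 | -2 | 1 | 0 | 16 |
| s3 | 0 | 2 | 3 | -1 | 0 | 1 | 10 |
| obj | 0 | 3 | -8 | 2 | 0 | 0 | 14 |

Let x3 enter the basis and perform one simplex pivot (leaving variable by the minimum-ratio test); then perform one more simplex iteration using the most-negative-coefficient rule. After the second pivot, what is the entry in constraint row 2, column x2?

-5/3

Ratio test on column x3 — row 1: entry 0 ≤ 0; row 2: 16/2 = 8; row 3: 10/3 = 10/3. Minimum is 10/3 at row 3 (s3 leaves); pivot element 3.
Divide row 3 by 3; eliminate column x3 from the other rows.
Second iteration: most negative obj-row entry is -2/3 in column s1, so s1 enters.
Ratio test on column s1 — row 1: (7/2)/(1/2) = 7; row 2: entry -4/3 ≤ 0; row 3: entry -1/3 ≤ 0. Minimum is 7 at row 1 (x1 leaves); pivot element 1/2.
Divide row 1 by 1/2; eliminate column s1 from the other rows.
After both pivots, the entry at constraint row 2, column x2 is -5/3.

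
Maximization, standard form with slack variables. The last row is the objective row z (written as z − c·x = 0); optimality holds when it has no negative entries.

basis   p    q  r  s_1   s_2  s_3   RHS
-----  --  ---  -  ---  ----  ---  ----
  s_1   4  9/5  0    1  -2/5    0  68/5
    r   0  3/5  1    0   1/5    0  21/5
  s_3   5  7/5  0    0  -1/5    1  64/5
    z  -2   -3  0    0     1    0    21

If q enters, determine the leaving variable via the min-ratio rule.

r

Column q entries and ratios — s_1: (68/5)/(9/5) = 68/9; r: (21/5)/(3/5) = 7; s_3: (64/5)/(7/5) = 64/7.
Smallest ratio is 7 in the row of r, so r leaves.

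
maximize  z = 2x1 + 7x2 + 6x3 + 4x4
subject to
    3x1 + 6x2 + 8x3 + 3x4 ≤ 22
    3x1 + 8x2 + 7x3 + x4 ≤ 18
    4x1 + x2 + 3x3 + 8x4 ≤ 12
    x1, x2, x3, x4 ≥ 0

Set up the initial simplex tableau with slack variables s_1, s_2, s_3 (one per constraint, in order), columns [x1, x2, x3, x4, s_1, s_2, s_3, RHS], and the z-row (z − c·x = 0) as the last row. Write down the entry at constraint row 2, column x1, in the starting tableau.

Constraint 2 has coefficient 3 on x1.

3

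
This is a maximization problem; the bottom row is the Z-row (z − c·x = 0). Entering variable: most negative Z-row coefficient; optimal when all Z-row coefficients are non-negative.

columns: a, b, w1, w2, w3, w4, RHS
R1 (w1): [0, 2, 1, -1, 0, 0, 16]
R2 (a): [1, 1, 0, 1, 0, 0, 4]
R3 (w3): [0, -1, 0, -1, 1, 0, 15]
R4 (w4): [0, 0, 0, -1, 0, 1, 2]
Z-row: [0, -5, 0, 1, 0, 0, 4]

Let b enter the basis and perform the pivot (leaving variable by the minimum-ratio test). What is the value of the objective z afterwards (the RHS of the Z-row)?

Ratio test on column b — row 1: 16/2 = 8; row 2: 4/1 = 4; row 3: entry -1 ≤ 0; row 4: entry 0 ≤ 0. Minimum is 4 at row 2 (a leaves); pivot element 1.
Pivot on row 2; the Z-row RHS becomes 4 − (-5)·4 = 24.

24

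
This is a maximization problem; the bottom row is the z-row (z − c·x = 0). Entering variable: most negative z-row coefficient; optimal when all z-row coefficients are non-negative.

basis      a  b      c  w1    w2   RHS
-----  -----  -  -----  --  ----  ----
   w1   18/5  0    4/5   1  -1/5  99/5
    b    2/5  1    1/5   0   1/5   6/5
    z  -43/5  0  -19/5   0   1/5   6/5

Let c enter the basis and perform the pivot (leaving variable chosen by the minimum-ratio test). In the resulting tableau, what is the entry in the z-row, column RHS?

24

Ratio test on column c — row 1: (99/5)/(4/5) = 99/4; row 2: (6/5)/(1/5) = 6. Minimum is 6 at row 2 (b leaves); pivot element 1/5.
Divide row 2 by 1/5; eliminate column c from the other rows.
z-row update in column RHS: 6/5 − (-19/5)·6 = 24.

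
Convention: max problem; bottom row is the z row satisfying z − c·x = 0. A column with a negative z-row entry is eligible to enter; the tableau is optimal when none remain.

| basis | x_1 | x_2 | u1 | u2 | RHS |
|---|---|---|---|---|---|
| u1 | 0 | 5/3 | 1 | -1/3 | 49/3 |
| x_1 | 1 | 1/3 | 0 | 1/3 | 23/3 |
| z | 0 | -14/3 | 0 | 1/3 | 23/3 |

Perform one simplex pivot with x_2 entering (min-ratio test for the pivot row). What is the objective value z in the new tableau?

Ratio test on column x_2 — row 1: (49/3)/(5/3) = 49/5; row 2: (23/3)/(1/3) = 23. Minimum is 49/5 at row 1 (u1 leaves); pivot element 5/3.
Pivot on row 1; the z-row RHS becomes 23/3 − (-14/3)·(49/5) = 267/5.

267/5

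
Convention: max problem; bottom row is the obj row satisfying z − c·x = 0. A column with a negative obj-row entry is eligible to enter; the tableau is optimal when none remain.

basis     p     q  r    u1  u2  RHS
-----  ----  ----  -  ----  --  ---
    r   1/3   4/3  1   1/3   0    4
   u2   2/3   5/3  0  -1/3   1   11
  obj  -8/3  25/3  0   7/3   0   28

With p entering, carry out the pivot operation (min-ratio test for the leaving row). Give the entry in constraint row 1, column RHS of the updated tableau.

12

Ratio test on column p — row 1: 4/(1/3) = 12; row 2: 11/(2/3) = 33/2. Minimum is 12 at row 1 (r leaves); pivot element 1/3.
Divide row 1 by 1/3; eliminate column p from the other rows.
In the new row 1, the RHS entry is the old entry divided by the pivot: 4/(1/3) = 12.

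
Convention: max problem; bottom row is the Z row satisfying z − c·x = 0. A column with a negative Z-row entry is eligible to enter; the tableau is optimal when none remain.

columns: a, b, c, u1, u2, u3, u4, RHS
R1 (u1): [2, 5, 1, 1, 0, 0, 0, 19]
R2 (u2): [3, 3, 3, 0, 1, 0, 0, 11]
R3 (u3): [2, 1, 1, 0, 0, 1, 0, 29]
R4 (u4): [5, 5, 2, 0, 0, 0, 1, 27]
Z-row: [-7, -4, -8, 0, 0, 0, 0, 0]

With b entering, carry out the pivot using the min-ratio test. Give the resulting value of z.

Ratio test on column b — row 1: 19/5 = 19/5; row 2: 11/3 = 11/3; row 3: 29/1 = 29; row 4: 27/5 = 27/5. Minimum is 11/3 at row 2 (u2 leaves); pivot element 3.
Pivot on row 2; the Z-row RHS becomes 0 − (-4)·(11/3) = 44/3.

44/3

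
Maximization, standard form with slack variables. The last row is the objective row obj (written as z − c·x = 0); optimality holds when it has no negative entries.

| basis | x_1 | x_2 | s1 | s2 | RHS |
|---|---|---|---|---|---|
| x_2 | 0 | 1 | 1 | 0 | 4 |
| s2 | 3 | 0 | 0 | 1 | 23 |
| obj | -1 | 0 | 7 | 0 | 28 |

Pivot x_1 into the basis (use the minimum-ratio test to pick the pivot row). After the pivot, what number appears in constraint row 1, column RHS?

4

Ratio test on column x_1 — row 1: entry 0 ≤ 0; row 2: 23/3 = 23/3. Minimum is 23/3 at row 2 (s2 leaves); pivot element 3.
Divide row 2 by 3; eliminate column x_1 from the other rows.
Row 1 update in column RHS: 4 − 0·(23/3) = 4.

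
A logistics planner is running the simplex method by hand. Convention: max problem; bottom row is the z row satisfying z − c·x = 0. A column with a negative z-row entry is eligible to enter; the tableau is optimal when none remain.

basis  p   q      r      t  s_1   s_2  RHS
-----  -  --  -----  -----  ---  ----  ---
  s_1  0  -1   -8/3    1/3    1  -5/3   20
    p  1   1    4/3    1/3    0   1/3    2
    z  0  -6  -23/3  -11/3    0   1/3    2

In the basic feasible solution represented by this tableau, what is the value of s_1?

s_1 is basic (row 1); its value is the RHS of that row, 20.

20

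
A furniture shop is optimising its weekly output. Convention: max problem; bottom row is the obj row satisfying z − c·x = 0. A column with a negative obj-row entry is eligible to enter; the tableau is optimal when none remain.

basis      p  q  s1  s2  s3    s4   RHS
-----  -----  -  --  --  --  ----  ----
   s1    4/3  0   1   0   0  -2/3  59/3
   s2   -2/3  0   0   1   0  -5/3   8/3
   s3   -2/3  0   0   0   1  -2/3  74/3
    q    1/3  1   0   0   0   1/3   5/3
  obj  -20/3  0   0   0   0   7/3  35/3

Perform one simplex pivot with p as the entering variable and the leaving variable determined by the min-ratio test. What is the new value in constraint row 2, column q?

Ratio test on column p — row 1: (59/3)/(4/3) = 59/4; row 2: entry -2/3 ≤ 0; row 3: entry -2/3 ≤ 0; row 4: (5/3)/(1/3) = 5. Minimum is 5 at row 4 (q leaves); pivot element 1/3.
Divide row 4 by 1/3; eliminate column p from the other rows.
Row 2 update in column q: 0 − (-2/3)·3 = 2.

2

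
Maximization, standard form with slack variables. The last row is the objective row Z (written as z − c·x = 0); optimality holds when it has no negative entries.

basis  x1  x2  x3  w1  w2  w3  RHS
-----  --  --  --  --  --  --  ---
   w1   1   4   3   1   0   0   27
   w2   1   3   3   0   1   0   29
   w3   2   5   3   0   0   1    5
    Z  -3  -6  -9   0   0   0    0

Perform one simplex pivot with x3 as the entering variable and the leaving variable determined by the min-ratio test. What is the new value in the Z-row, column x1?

3

Ratio test on column x3 — row 1: 27/3 = 9; row 2: 29/3 = 29/3; row 3: 5/3 = 5/3. Minimum is 5/3 at row 3 (w3 leaves); pivot element 3.
Divide row 3 by 3; eliminate column x3 from the other rows.
Z-row update in column x1: -3 − (-9)·(2/3) = 3.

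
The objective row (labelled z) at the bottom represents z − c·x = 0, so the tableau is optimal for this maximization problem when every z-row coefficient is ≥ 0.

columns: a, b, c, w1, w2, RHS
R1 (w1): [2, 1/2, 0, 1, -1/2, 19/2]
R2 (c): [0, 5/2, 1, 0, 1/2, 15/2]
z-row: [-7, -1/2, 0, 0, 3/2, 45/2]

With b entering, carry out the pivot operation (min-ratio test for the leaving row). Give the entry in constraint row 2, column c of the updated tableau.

2/5

Ratio test on column b — row 1: (19/2)/(1/2) = 19; row 2: (15/2)/(5/2) = 3. Minimum is 3 at row 2 (c leaves); pivot element 5/2.
Divide row 2 by 5/2; eliminate column b from the other rows.
In the new row 2, the c entry is the old entry divided by the pivot: 1/(5/2) = 2/5.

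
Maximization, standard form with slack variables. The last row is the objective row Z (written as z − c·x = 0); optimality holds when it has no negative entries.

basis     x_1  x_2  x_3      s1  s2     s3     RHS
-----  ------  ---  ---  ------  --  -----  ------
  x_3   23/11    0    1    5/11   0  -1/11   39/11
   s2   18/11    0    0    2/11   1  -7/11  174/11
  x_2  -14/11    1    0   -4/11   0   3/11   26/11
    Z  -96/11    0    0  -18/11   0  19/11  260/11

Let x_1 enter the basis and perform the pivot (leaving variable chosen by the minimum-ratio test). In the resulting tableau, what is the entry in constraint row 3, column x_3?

14/23

Ratio test on column x_1 — row 1: (39/11)/(23/11) = 39/23; row 2: (174/11)/(18/11) = 29/3; row 3: entry -14/11 ≤ 0. Minimum is 39/23 at row 1 (x_3 leaves); pivot element 23/11.
Divide row 1 by 23/11; eliminate column x_1 from the other rows.
Row 3 update in column x_3: 0 − (-14/11)·(11/23) = 14/23.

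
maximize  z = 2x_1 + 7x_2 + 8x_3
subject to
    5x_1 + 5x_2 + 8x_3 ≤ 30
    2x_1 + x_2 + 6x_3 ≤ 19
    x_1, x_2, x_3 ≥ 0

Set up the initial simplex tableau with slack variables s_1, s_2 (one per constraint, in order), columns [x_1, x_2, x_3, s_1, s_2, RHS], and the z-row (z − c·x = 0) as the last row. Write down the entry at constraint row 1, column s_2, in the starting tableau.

Slack s_2 belongs to constraint 2; its column is the unit vector e_2, so the entry in row 1 is 0.

0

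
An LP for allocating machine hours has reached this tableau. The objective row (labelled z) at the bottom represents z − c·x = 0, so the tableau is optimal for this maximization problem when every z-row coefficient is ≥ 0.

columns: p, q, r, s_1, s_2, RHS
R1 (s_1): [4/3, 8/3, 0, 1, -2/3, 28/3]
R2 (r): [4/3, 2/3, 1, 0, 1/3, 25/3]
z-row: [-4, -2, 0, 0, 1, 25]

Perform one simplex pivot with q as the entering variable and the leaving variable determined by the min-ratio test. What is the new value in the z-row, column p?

-3

Ratio test on column q — row 1: (28/3)/(8/3) = 7/2; row 2: (25/3)/(2/3) = 25/2. Minimum is 7/2 at row 1 (s_1 leaves); pivot element 8/3.
Divide row 1 by 8/3; eliminate column q from the other rows.
z-row update in column p: -4 − (-2)·(1/2) = -3.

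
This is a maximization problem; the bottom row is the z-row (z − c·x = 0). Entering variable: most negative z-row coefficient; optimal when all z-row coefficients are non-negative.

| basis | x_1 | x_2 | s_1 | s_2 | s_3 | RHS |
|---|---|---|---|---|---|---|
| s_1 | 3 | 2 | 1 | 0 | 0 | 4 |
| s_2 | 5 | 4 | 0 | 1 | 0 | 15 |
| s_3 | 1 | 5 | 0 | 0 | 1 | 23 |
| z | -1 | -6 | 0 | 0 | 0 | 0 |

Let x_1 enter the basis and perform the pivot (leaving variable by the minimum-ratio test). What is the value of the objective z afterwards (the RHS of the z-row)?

4/3

Ratio test on column x_1 — row 1: 4/3 = 4/3; row 2: 15/5 = 3; row 3: 23/1 = 23. Minimum is 4/3 at row 1 (s_1 leaves); pivot element 3.
Pivot on row 1; the z-row RHS becomes 0 − (-1)·(4/3) = 4/3.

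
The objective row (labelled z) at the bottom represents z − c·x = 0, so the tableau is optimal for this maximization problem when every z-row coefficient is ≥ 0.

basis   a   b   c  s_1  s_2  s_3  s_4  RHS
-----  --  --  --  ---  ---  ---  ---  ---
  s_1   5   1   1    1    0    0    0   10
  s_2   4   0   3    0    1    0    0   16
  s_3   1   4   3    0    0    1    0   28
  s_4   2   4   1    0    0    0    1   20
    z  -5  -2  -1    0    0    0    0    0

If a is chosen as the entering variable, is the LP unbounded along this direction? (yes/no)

Column a has positive entries in row(s) 1, 2, 3, 4, so the ratio test bounds it — not unbounded.

no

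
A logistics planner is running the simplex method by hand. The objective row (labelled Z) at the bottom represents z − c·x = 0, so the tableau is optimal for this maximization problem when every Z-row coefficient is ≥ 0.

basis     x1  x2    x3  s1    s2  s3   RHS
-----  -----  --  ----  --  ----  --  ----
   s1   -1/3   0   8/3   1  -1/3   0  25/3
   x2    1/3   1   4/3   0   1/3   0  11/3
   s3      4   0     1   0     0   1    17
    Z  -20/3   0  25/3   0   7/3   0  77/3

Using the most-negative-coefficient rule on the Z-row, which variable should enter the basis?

x1

Negative Z-row entries: x1: -20/3.
The most negative is -20/3 in column x1, so x1 enters.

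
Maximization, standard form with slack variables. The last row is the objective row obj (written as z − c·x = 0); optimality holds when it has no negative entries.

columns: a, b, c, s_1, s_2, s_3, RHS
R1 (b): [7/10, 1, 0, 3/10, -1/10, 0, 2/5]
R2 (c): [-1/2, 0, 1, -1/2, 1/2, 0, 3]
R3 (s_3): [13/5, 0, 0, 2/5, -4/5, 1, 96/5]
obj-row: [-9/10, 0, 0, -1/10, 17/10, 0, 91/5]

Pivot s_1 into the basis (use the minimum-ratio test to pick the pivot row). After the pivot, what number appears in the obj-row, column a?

-2/3

Ratio test on column s_1 — row 1: (2/5)/(3/10) = 4/3; row 2: entry -1/2 ≤ 0; row 3: (96/5)/(2/5) = 48. Minimum is 4/3 at row 1 (b leaves); pivot element 3/10.
Divide row 1 by 3/10; eliminate column s_1 from the other rows.
obj-row update in column a: -9/10 − (-1/10)·(7/3) = -2/3.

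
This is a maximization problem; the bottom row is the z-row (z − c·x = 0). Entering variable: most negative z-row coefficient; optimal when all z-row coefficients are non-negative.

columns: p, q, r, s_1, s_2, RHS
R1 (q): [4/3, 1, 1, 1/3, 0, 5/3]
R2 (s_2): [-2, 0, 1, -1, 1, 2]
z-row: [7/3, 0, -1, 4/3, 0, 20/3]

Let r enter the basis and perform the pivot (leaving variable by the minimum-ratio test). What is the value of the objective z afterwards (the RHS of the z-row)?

Ratio test on column r — row 1: (5/3)/1 = 5/3; row 2: 2/1 = 2. Minimum is 5/3 at row 1 (q leaves); pivot element 1.
Pivot on row 1; the z-row RHS becomes 20/3 − (-1)·(5/3) = 25/3.

25/3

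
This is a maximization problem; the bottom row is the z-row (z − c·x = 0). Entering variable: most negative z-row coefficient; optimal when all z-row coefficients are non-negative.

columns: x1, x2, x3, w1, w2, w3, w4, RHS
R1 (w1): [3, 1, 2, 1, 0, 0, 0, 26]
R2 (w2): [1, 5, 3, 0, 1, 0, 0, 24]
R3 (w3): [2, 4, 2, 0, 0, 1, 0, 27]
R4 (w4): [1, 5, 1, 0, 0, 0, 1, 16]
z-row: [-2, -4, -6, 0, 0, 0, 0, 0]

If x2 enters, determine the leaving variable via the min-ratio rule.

Column x2 entries and ratios — w1: 26/1 = 26; w2: 24/5 = 24/5; w3: 27/4 = 27/4; w4: 16/5 = 16/5.
Smallest ratio is 16/5 in the row of w4, so w4 leaves.

w4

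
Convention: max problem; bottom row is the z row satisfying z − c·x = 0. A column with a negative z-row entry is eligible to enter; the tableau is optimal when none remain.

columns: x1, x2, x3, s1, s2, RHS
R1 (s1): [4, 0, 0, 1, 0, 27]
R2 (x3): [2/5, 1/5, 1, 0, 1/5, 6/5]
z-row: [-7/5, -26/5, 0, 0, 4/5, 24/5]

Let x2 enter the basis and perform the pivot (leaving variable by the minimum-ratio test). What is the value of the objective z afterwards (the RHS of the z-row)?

Ratio test on column x2 — row 1: entry 0 ≤ 0; row 2: (6/5)/(1/5) = 6. Minimum is 6 at row 2 (x3 leaves); pivot element 1/5.
Pivot on row 2; the z-row RHS becomes 24/5 − (-26/5)·6 = 36.

36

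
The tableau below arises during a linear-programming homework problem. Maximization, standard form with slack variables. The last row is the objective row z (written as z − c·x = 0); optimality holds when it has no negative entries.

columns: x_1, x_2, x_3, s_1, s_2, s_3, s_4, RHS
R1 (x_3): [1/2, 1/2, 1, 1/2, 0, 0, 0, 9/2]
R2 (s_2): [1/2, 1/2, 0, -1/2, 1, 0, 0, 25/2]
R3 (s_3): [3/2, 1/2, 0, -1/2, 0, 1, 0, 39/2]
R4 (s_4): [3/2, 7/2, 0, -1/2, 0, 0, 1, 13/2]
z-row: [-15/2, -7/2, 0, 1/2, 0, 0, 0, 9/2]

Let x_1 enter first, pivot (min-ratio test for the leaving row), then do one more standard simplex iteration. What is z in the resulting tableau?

Ratio test on column x_1 — row 1: (9/2)/(1/2) = 9; row 2: (25/2)/(1/2) = 25; row 3: (39/2)/(3/2) = 13; row 4: (13/2)/(3/2) = 13/3. Minimum is 13/3 at row 4 (s_4 leaves); pivot element 3/2.
Pivot on row 4; the z-row RHS becomes 9/2 − (-15/2)·(13/3) = 37.
Next entering variable (most negative z-row entry -2): s_1.
Ratio test on column s_1 — row 1: (7/3)/(2/3) = 7/2; row 2: entry -1/3 ≤ 0; row 3: entry 0 ≤ 0; row 4: entry -1/3 ≤ 0. Minimum is 7/2 at row 1 (x_3 leaves); pivot element 2/3.
After the second pivot the z-row RHS is 37 − (-2)·(7/2) = 44.

44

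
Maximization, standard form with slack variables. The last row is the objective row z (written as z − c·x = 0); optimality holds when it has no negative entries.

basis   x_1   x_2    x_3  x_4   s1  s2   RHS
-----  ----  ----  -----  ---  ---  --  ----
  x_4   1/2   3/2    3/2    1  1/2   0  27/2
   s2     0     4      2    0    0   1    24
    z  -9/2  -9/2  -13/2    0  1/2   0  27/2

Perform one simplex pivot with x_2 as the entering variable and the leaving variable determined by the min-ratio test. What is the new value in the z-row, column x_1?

Ratio test on column x_2 — row 1: (27/2)/(3/2) = 9; row 2: 24/4 = 6. Minimum is 6 at row 2 (s2 leaves); pivot element 4.
Divide row 2 by 4; eliminate column x_2 from the other rows.
z-row update in column x_1: -9/2 − (-9/2)·0 = -9/2.

-9/2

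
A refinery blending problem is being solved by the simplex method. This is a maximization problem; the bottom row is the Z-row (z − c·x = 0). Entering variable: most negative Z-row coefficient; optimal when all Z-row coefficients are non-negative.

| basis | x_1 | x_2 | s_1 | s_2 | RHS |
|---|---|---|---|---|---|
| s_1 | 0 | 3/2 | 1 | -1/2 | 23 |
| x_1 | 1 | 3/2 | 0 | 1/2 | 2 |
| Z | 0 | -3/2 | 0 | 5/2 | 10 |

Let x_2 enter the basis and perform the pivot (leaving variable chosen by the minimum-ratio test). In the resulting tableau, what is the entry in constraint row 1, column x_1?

-1

Ratio test on column x_2 — row 1: 23/(3/2) = 46/3; row 2: 2/(3/2) = 4/3. Minimum is 4/3 at row 2 (x_1 leaves); pivot element 3/2.
Divide row 2 by 3/2; eliminate column x_2 from the other rows.
Row 1 update in column x_1: 0 − (3/2)·(2/3) = -1.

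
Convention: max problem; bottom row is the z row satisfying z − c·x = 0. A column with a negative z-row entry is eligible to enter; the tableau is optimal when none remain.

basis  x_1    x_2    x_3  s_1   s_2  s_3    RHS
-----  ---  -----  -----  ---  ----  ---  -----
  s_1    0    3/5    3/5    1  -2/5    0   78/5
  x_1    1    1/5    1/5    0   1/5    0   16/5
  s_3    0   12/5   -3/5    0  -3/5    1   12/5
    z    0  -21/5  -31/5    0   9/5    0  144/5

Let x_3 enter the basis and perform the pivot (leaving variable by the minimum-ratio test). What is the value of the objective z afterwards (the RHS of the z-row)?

128

Ratio test on column x_3 — row 1: (78/5)/(3/5) = 26; row 2: (16/5)/(1/5) = 16; row 3: entry -3/5 ≤ 0. Minimum is 16 at row 2 (x_1 leaves); pivot element 1/5.
Pivot on row 2; the z-row RHS becomes 144/5 − (-31/5)·16 = 128.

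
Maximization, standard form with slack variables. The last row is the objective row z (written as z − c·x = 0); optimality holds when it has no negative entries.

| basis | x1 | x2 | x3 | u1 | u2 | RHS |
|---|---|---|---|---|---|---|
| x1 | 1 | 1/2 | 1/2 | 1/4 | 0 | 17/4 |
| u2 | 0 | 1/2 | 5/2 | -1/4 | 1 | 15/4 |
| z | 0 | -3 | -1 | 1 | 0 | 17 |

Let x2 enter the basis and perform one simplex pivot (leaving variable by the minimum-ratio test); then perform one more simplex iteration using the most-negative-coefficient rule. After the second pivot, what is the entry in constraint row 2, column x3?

Ratio test on column x2 — row 1: (17/4)/(1/2) = 17/2; row 2: (15/4)/(1/2) = 15/2. Minimum is 15/2 at row 2 (u2 leaves); pivot element 1/2.
Divide row 2 by 1/2; eliminate column x2 from the other rows.
Second iteration: most negative z-row entry is -1/2 in column u1, so u1 enters.
Ratio test on column u1 — row 1: (1/2)/(1/2) = 1; row 2: entry -1/2 ≤ 0. Minimum is 1 at row 1 (x1 leaves); pivot element 1/2.
Divide row 1 by 1/2; eliminate column u1 from the other rows.
After both pivots, the entry at constraint row 2, column x3 is 3.

3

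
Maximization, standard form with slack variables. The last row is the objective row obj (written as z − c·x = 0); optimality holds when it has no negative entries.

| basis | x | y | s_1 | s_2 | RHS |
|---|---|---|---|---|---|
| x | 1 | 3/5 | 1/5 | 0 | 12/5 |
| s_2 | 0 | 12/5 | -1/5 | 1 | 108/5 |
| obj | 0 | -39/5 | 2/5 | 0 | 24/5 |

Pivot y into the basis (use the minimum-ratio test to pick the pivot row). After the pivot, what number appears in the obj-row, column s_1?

3

Ratio test on column y — row 1: (12/5)/(3/5) = 4; row 2: (108/5)/(12/5) = 9. Minimum is 4 at row 1 (x leaves); pivot element 3/5.
Divide row 1 by 3/5; eliminate column y from the other rows.
obj-row update in column s_1: 2/5 − (-39/5)·(1/3) = 3.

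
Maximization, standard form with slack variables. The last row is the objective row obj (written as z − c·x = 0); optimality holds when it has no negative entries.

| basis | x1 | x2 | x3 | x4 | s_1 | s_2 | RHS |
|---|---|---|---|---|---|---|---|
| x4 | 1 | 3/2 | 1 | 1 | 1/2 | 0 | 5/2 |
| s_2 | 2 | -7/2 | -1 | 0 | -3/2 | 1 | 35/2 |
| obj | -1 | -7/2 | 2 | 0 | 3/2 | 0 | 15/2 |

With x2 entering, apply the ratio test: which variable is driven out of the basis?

Column x2 entries and ratios — x4: (5/2)/(3/2) = 5/3; s_2: -7/2 ≤ 0, skip.
Smallest ratio is 5/3 in the row of x4, so x4 leaves.

x4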